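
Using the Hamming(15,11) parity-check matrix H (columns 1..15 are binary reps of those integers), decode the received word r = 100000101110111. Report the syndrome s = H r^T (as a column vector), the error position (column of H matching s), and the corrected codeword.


s = (0, 0, 1, 0)^T, error position = 2, corrected codeword c = 110000101110111

Compute s = H r^T mod 2 one row at a time:
  s_1 = 0 + 1 + 1 + 1 + 0 + 1 + 1 + 1 = 6 ≡ 0 (mod 2).
  s_2 = 0 + 0 + 0 + 1 + 0 + 1 + 1 + 1 = 4 ≡ 0 (mod 2).
  s_3 = 0 + 0 + 0 + 1 + 1 + 1 + 1 + 1 = 5 ≡ 1 (mod 2).
  s_4 = 1 + 0 + 0 + 1 + 1 + 1 + 1 + 1 = 6 ≡ 0 (mod 2).
s = (0, 0, 1, 0)^T — this equals column 2 of H (binary 0010), so error is at position 2.
Correct: flip bit 2 of r = 100000101110111 to get c = 110000101110111.


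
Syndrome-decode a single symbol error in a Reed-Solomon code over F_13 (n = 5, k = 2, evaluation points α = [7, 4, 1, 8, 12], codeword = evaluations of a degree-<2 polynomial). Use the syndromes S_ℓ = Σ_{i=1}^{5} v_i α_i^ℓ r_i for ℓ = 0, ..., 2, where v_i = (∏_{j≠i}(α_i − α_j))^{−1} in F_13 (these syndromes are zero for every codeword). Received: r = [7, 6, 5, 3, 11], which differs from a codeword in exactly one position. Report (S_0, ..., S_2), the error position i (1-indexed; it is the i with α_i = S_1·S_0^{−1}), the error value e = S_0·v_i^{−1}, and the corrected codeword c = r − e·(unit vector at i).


S = (10, 3, 10), error at position 5, error magnitude e = 11, c = [7, 6, 5, 3, 0].

Step 1: column multipliers v_i = (∏_{j≠i}(α_i − α_j))^{−1} mod 13.
  i = 1 (α = 7): (7−4)(7−1)(7−8)(7−12) = 3·6·(−1)·(−5) = 90 ≡ 12, so v_1 = 12^{−1} = 12 (mod 13).
  i = 2 (α = 4): (4−7)(4−1)(4−8)(4−12) = (−3)·3·(−4)·(−8) = −288 ≡ 11, so v_2 = 11^{−1} = 6 (mod 13).
  i = 3 (α = 1): (1−7)(1−4)(1−8)(1−12) = (−6)·(−3)·(−7)·(−11) = 1386 ≡ 8, so v_3 = 8^{−1} = 5 (mod 13).
  i = 4 (α = 8): (8−7)(8−4)(8−1)(8−12) = 1·4·7·(−4) = −112 ≡ 5, so v_4 = 5^{−1} = 8 (mod 13).
  i = 5 (α = 12): (12−7)(12−4)(12−1)(12−8) = 5·8·11·4 = 1760 ≡ 5, so v_5 = 5^{−1} = 8 (mod 13).
  v = [12, 6, 5, 8, 8].
Step 2: syndromes of r = [7, 6, 5, 3, 11] (all sums mod 13).
  S_0 = Σ v_i r_i = 12·7 + 6·6 + 5·5 + 8·3 + 8·11 = 257 ≡ 10.
  S_1 = Σ v_i α_i r_i = 12·7·7 + 6·4·6 + 5·1·5 + 8·8·3 + 8·12·11 = 2005 ≡ 3.
  α_i^2 mod 13 = [10, 3, 1, 12, 1].
  S_2 = Σ v_i α_i^2 r_i = 12·10·7 + 6·3·6 + 5·1·5 + 8·12·3 + 8·1·11 = 1349 ≡ 10.
  S = (10, 3, 10) ≠ 0, so r is not a codeword (an error is present).
Step 3: locate the error. For a single error e at position i, S_ℓ = v_i·e·α_i^ℓ, so α_err = S_1/S_0.
  S_0^{−1} = 10^{−1} = 4 (mod 13), so α_err = 3·4 = 12 ≡ 12 = α_5. Error position i = 5.
  Consistency check: S_2/S_1 = 10·9 = 90 ≡ 12 = α_err ✓ (single-error assumption holds).
Step 4: error magnitude e = S_0/v_5 = S_0·∏_{j≠5}(α_5 − α_j) = 10·5 = 50 ≡ 11 (mod 13).
Step 5: correct position 5: c_5 = r_5 − e = 11 − 11 ≡ 0 (mod 13). Hence c = [7, 6, 5, 3, 0].
  Check: interpolating c through the α_i gives m(x) = 9 + 9·x (degree < 2) with m(α_i) = c_i for every i, so c is indeed a codeword.


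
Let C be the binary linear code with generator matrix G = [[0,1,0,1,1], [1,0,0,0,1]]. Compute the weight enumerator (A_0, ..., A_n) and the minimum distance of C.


Weight distribution: A_0 = 1, A_2 = 1, A_3 = 2. Minimum distance d = 2.

Enumerate all 2^2 = 4 messages m ∈ F_2^2.
For each, compute codeword c = mG in F_2^5, then tally its weight.
  m = 00 → c = 00000, weight = 0.
  m = 10 → c = 01011, weight = 3.
  m = 01 → c = 10001, weight = 2.
  m = 11 → c = 11010, weight = 3.
Tally weights:
  weight 0: 1 codewords.
  weight 2: 1 codewords.
  weight 3: 2 codewords.
Minimum distance d = smallest w > 0 with A_w > 0 = 2.
Sanity: Σ A_w = 4 = 2^2 = 4 ✓.


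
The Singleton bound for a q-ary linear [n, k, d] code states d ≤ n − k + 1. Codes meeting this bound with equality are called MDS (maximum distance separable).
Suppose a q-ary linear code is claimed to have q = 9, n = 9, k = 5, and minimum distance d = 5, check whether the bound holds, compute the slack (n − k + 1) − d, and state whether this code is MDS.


Singleton RHS = n − k + 1 = 5, slack = 0, bound satisfied, MDS.

Singleton bound: d ≤ n − k + 1.
Here n = 9, k = 5, so n − k + 1 = 5.
Given d = 5, check d ≤ 5: YES.
Slack = (n − k + 1) − d = 0.
The code is MDS (slack = 0).
Description: the claimed parameters are [9, 5, 5]_9; such a code would be MDS (meets Singleton bound).


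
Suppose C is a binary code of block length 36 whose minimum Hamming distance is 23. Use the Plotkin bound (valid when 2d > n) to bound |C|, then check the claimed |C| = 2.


Plotkin bound M ≤ 4; given |C| = 2 ≤ bound (satisfied).

Check applicability: 2d = 46, n = 36.
2d − n = 10 > 0, so Plotkin applies.
Compute d/(2d−n) = 23/10 ≈ 2.3000.
⌊d/(2d−n)⌋ = 2.
Plotkin bound: M ≤ 2·2 = 4.
Given |C| = 2, check: satisfied.
This |C| is below the Plotkin bound.


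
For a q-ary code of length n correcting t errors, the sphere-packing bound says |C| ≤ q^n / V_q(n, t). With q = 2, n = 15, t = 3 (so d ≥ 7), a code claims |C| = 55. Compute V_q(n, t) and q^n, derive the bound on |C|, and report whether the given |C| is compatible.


V_q(n, t) = 576, q^n = 32768, Hamming bound = 56, |C| = 55 ≤ bound (satisfied).

Step 1: Compute V_q(n, t) = Σ_{j=0}^3 C(n, j) (q−1)^j.
  j = 0: C(15,0)·(1)^0 = 1·1 = 1.
  j = 1: C(15,1)·(1)^1 = 15·1 = 15.
  j = 2: C(15,2)·(1)^2 = 105·1 = 105.
  j = 3: C(15,3)·(1)^3 = 455·1 = 455.
  V_q(n, t) = 1 + 15 + 105 + 455 = 576.
Step 2: q^n = 2^15 = 32768.
Step 3: Hamming bound ⌊q^n / V_q(n,t)⌋ = ⌊32768/576⌋ = 56.
Step 4: Compare |C| = 55 to 56: satisfied.
The claimed |C| lies below the Hamming bound.


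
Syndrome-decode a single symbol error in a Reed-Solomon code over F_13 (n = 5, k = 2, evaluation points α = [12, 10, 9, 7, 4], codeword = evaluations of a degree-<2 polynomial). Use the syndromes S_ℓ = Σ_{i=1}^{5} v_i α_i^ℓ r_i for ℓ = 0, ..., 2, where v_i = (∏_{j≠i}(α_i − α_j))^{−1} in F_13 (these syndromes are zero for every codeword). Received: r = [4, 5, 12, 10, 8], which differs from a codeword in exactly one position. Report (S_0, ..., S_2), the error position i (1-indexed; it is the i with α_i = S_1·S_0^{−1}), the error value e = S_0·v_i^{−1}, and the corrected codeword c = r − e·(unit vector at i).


S = (10, 5, 9), error at position 4, error magnitude e = 10, c = [4, 5, 12, 0, 8].

Step 1: column multipliers v_i = (∏_{j≠i}(α_i − α_j))^{−1} mod 13.
  i = 1 (α = 12): (12−10)(12−9)(12−7)(12−4) = 2·3·5·8 = 240 ≡ 6, so v_1 = 6^{−1} = 11 (mod 13).
  i = 2 (α = 10): (10−12)(10−9)(10−7)(10−4) = (−2)·1·3·6 = −36 ≡ 3, so v_2 = 3^{−1} = 9 (mod 13).
  i = 3 (α = 9): (9−12)(9−10)(9−7)(9−4) = (−3)·(−1)·2·5 = 30 ≡ 4, so v_3 = 4^{−1} = 10 (mod 13).
  i = 4 (α = 7): (7−12)(7−10)(7−9)(7−4) = (−5)·(−3)·(−2)·3 = −90 ≡ 1, so v_4 = 1^{−1} = 1 (mod 13).
  i = 5 (α = 4): (4−12)(4−10)(4−9)(4−7) = (−8)·(−6)·(−5)·(−3) = 720 ≡ 5, so v_5 = 5^{−1} = 8 (mod 13).
  v = [11, 9, 10, 1, 8].
Step 2: syndromes of r = [4, 5, 12, 10, 8] (all sums mod 13).
  S_0 = Σ v_i r_i = 11·4 + 9·5 + 10·12 + 1·10 + 8·8 = 283 ≡ 10.
  S_1 = Σ v_i α_i r_i = 11·12·4 + 9·10·5 + 10·9·12 + 1·7·10 + 8·4·8 = 2384 ≡ 5.
  α_i^2 mod 13 = [1, 9, 3, 10, 3].
  S_2 = Σ v_i α_i^2 r_i = 11·1·4 + 9·9·5 + 10·3·12 + 1·10·10 + 8·3·8 = 1101 ≡ 9.
  S = (10, 5, 9) ≠ 0, so r is not a codeword (an error is present).
Step 3: locate the error. For a single error e at position i, S_ℓ = v_i·e·α_i^ℓ, so α_err = S_1/S_0.
  S_0^{−1} = 10^{−1} = 4 (mod 13), so α_err = 5·4 = 20 ≡ 7 = α_4. Error position i = 4.
  Consistency check: S_2/S_1 = 9·8 = 72 ≡ 7 = α_err ✓ (single-error assumption holds).
Step 4: error magnitude e = S_0/v_4 = S_0·∏_{j≠4}(α_4 − α_j) = 10·1 = 10 ≡ 10 (mod 13).
Step 5: correct position 4: c_4 = r_4 − e = 10 − 10 ≡ 0 (mod 13). Hence c = [4, 5, 12, 0, 8].
  Check: interpolating c through the α_i gives m(x) = 10 + 6·x (degree < 2) with m(α_i) = c_i for every i, so c is indeed a codeword.


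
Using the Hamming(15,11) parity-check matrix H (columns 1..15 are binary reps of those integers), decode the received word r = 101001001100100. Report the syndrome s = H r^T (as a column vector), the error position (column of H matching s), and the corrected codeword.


s = (1, 0, 1, 0)^T, error position = 10, corrected codeword c = 101001001000100

Compute s = H r^T mod 2 one row at a time:
  s_1 = 0 + 1 + 1 + 0 + 0 + 1 + 0 + 0 = 3 ≡ 1 (mod 2).
  s_2 = 0 + 0 + 1 + 0 + 0 + 1 + 0 + 0 = 2 ≡ 0 (mod 2).
  s_3 = 0 + 1 + 1 + 0 + 1 + 0 + 0 + 0 = 3 ≡ 1 (mod 2).
  s_4 = 1 + 1 + 0 + 0 + 1 + 0 + 1 + 0 = 4 ≡ 0 (mod 2).
s = (1, 0, 1, 0)^T — this equals column 10 of H (binary 1010), so error is at position 10.
Correct: flip bit 10 of r = 101001001100100 to get c = 101001001000100.


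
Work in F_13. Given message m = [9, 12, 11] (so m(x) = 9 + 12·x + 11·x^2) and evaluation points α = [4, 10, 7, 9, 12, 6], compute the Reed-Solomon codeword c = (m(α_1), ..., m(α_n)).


c = [12, 7, 8, 7, 8, 9]

Message polynomial: m(x) = 9 + 12·x + 11·x^2 (mod 13).
For each evaluation point α_i, compute m(α_i) mod 13:
  α_1 = 4: Horner steps 11 → 4 → 12, so m(4) = 12.
  α_2 = 10: Horner steps 11 → 5 → 7, so m(10) = 7.
  α_3 = 7: Horner steps 11 → 11 → 8, so m(7) = 8.
  α_4 = 9: Horner steps 11 → 7 → 7, so m(9) = 7.
  α_5 = 12: Horner steps 11 → 1 → 8, so m(12) = 8.
  α_6 = 6: Horner steps 11 → 0 → 9, so m(6) = 9.
Codeword c = [12, 7, 8, 7, 8, 9] ∈ F_13^6.


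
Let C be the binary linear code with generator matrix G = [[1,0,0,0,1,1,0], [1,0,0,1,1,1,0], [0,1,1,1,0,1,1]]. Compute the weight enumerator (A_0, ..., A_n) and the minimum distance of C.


Weight distribution: A_0 = 1, A_1 = 1, A_3 = 1, A_4 = 2, A_5 = 2, A_6 = 1. Minimum distance d = 1.

Enumerate all 2^3 = 8 messages m ∈ F_2^3.
For each, compute codeword c = mG in F_2^7, then tally its weight.
  m = 000 → c = 0000000, weight = 0.
  m = 100 → c = 1000110, weight = 3.
  m = 010 → c = 1001110, weight = 4.
  m = 110 → c = 0001000, weight = 1.
  m = 001 → c = 0111011, weight = 5.
  m = 101 → c = 1111101, weight = 6.
  m = 011 → c = 1110101, weight = 5.
  m = 111 → c = 0110011, weight = 4.
Tally weights:
  weight 0: 1 codewords.
  weight 1: 1 codewords.
  weight 3: 1 codewords.
  weight 4: 2 codewords.
  weight 5: 2 codewords.
  weight 6: 1 codewords.
Minimum distance d = smallest w > 0 with A_w > 0 = 1.
Sanity: Σ A_w = 8 = 2^3 = 8 ✓.


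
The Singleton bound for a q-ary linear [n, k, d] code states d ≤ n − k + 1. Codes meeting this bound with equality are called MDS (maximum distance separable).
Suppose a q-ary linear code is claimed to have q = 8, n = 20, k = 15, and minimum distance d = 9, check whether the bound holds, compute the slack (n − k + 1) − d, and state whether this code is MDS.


Singleton RHS = n − k + 1 = 6, slack = -3, bound violated (no such code; not MDS).

Singleton bound: d ≤ n − k + 1.
Here n = 20, k = 15, so n − k + 1 = 6.
Given d = 9, check d ≤ 6: NO.
Slack = (n − k + 1) − d = -3.
The slack is negative: d = 9 exceeds n − k + 1 = 6 by 3, so the Singleton bound is violated and no linear [20, 15, 9]_8 code can exist. In particular it is not MDS (MDS requires d = n − k + 1 exactly).
Description: the claimed parameters are [20, 15, 9]_8; such a code would be impossible (violates the Singleton bound).


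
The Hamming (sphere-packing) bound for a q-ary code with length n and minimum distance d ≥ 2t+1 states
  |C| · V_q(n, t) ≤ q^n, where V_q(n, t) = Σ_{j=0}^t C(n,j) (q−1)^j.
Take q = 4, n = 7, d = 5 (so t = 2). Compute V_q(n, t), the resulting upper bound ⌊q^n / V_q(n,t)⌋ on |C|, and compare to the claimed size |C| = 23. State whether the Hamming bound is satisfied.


V_q(n, t) = 211, q^n = 16384, Hamming bound = 77, |C| = 23 ≤ bound (satisfied).

Step 1: Compute V_q(n, t) = Σ_{j=0}^2 C(n, j) (q−1)^j.
  j = 0: C(7,0)·(3)^0 = 1·1 = 1.
  j = 1: C(7,1)·(3)^1 = 7·3 = 21.
  j = 2: C(7,2)·(3)^2 = 21·9 = 189.
  V_q(n, t) = 1 + 21 + 189 = 211.
Step 2: q^n = 4^7 = 16384.
Step 3: Hamming bound ⌊q^n / V_q(n,t)⌋ = ⌊16384/211⌋ = 77.
Step 4: Compare |C| = 23 to 77: satisfied.
The claimed |C| lies below the Hamming bound.


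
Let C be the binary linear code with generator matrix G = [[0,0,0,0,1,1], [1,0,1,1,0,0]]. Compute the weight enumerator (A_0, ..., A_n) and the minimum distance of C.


Weight distribution: A_0 = 1, A_2 = 1, A_3 = 1, A_5 = 1. Minimum distance d = 2.

Enumerate all 2^2 = 4 messages m ∈ F_2^2.
For each, compute codeword c = mG in F_2^6, then tally its weight.
  m = 00 → c = 000000, weight = 0.
  m = 10 → c = 000011, weight = 2.
  m = 01 → c = 101100, weight = 3.
  m = 11 → c = 101111, weight = 5.
Tally weights:
  weight 0: 1 codewords.
  weight 2: 1 codewords.
  weight 3: 1 codewords.
  weight 5: 1 codewords.
Minimum distance d = smallest w > 0 with A_w > 0 = 2.
Sanity: Σ A_w = 4 = 2^2 = 4 ✓.


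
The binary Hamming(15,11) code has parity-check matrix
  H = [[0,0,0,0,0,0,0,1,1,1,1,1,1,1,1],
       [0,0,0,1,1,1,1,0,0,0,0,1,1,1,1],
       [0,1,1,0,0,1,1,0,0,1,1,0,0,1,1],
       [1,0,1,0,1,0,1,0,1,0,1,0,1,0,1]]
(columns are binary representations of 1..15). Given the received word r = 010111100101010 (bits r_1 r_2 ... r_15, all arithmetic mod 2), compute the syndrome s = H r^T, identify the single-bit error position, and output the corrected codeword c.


s = (1, 0, 1, 0)^T, error position = 10, corrected codeword c = 010111100001010

Compute s = H r^T mod 2 one row at a time:
  s_1 = 0 + 0 + 1 + 0 + 1 + 0 + 1 + 0 = 3 ≡ 1 (mod 2).
  s_2 = 1 + 1 + 1 + 1 + 1 + 0 + 1 + 0 = 6 ≡ 0 (mod 2).
  s_3 = 1 + 0 + 1 + 1 + 1 + 0 + 1 + 0 = 5 ≡ 1 (mod 2).
  s_4 = 0 + 0 + 1 + 1 + 0 + 0 + 0 + 0 = 2 ≡ 0 (mod 2).
s = (1, 0, 1, 0)^T — this equals column 10 of H (binary 1010), so error is at position 10.
Correct: flip bit 10 of r = 010111100101010 to get c = 010111100001010.


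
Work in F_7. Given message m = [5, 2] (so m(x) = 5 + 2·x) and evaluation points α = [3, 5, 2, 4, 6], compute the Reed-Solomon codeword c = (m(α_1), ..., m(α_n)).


c = [4, 1, 2, 6, 3]

Message polynomial: m(x) = 5 + 2·x (mod 7).
For each evaluation point α_i, compute m(α_i) mod 7:
  α_1 = 3: Horner steps 2 → 4, so m(3) = 4.
  α_2 = 5: Horner steps 2 → 1, so m(5) = 1.
  α_3 = 2: Horner steps 2 → 2, so m(2) = 2.
  α_4 = 4: Horner steps 2 → 6, so m(4) = 6.
  α_5 = 6: Horner steps 2 → 3, so m(6) = 3.
Codeword c = [4, 1, 2, 6, 3] ∈ F_7^5.


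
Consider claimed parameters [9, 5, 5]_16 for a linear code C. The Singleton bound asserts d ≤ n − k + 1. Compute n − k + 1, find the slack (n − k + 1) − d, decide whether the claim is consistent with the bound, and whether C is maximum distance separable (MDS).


Singleton RHS = n − k + 1 = 5, slack = 0, bound satisfied, MDS.

Singleton bound: d ≤ n − k + 1.
Here n = 9, k = 5, so n − k + 1 = 5.
Given d = 5, check d ≤ 5: YES.
Slack = (n − k + 1) − d = 0.
The code is MDS (slack = 0).
Description: the claimed parameters are [9, 5, 5]_16; such a code would be MDS (meets Singleton bound).


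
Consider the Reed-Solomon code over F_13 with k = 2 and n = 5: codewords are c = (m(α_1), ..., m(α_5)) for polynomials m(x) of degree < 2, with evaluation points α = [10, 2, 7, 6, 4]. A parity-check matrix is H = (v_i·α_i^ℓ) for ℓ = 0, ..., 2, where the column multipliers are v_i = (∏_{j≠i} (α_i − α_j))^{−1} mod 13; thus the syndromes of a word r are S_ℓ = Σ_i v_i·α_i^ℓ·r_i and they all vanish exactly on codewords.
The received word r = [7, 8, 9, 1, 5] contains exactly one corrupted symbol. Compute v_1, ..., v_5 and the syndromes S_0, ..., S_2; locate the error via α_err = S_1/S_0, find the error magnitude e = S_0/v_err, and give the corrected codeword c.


S = (12, 9, 10), error at position 5, error magnitude e = 7, c = [7, 8, 9, 1, 11].

Step 1: column multipliers v_i = (∏_{j≠i}(α_i − α_j))^{−1} mod 13.
  i = 1 (α = 10): (10−2)(10−7)(10−6)(10−4) = 8·3·4·6 = 576 ≡ 4, so v_1 = 4^{−1} = 10 (mod 13).
  i = 2 (α = 2): (2−10)(2−7)(2−6)(2−4) = (−8)·(−5)·(−4)·(−2) = 320 ≡ 8, so v_2 = 8^{−1} = 5 (mod 13).
  i = 3 (α = 7): (7−10)(7−2)(7−6)(7−4) = (−3)·5·1·3 = −45 ≡ 7, so v_3 = 7^{−1} = 2 (mod 13).
  i = 4 (α = 6): (6−10)(6−2)(6−7)(6−4) = (−4)·4·(−1)·2 = 32 ≡ 6, so v_4 = 6^{−1} = 11 (mod 13).
  i = 5 (α = 4): (4−10)(4−2)(4−7)(4−6) = (−6)·2·(−3)·(−2) = −72 ≡ 6, so v_5 = 6^{−1} = 11 (mod 13).
  v = [10, 5, 2, 11, 11].
Step 2: syndromes of r = [7, 8, 9, 1, 5] (all sums mod 13).
  S_0 = Σ v_i r_i = 10·7 + 5·8 + 2·9 + 11·1 + 11·5 = 194 ≡ 12.
  S_1 = Σ v_i α_i r_i = 10·10·7 + 5·2·8 + 2·7·9 + 11·6·1 + 11·4·5 = 1192 ≡ 9.
  α_i^2 mod 13 = [9, 4, 10, 10, 3].
  S_2 = Σ v_i α_i^2 r_i = 10·9·7 + 5·4·8 + 2·10·9 + 11·10·1 + 11·3·5 = 1245 ≡ 10.
  S = (12, 9, 10) ≠ 0, so r is not a codeword (an error is present).
Step 3: locate the error. For a single error e at position i, S_ℓ = v_i·e·α_i^ℓ, so α_err = S_1/S_0.
  S_0^{−1} = 12^{−1} = 12 (mod 13), so α_err = 9·12 = 108 ≡ 4 = α_5. Error position i = 5.
  Consistency check: S_2/S_1 = 10·3 = 30 ≡ 4 = α_err ✓ (single-error assumption holds).
Step 4: error magnitude e = S_0/v_5 = S_0·∏_{j≠5}(α_5 − α_j) = 12·6 = 72 ≡ 7 (mod 13).
Step 5: correct position 5: c_5 = r_5 − e = 5 − 7 ≡ 11 (mod 13). Hence c = [7, 8, 9, 1, 11].
  Check: interpolating c through the α_i gives m(x) = 5 + 8·x (degree < 2) with m(α_i) = c_i for every i, so c is indeed a codeword.


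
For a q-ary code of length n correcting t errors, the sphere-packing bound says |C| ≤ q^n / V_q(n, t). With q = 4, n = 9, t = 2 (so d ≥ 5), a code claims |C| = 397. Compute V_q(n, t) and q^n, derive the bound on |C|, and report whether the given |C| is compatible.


V_q(n, t) = 352, q^n = 262144, Hamming bound = 744, |C| = 397 ≤ bound (satisfied).

Step 1: Compute V_q(n, t) = Σ_{j=0}^2 C(n, j) (q−1)^j.
  j = 0: C(9,0)·(3)^0 = 1·1 = 1.
  j = 1: C(9,1)·(3)^1 = 9·3 = 27.
  j = 2: C(9,2)·(3)^2 = 36·9 = 324.
  V_q(n, t) = 1 + 27 + 324 = 352.
Step 2: q^n = 4^9 = 262144.
Step 3: Hamming bound ⌊q^n / V_q(n,t)⌋ = ⌊262144/352⌋ = 744.
Step 4: Compare |C| = 397 to 744: satisfied.
The claimed |C| lies below the Hamming bound.


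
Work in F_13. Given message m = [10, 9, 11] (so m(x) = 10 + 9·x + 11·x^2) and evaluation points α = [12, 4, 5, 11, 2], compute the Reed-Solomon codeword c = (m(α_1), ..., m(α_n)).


c = [12, 1, 5, 10, 7]

Message polynomial: m(x) = 10 + 9·x + 11·x^2 (mod 13).
For each evaluation point α_i, compute m(α_i) mod 13:
  α_1 = 12: Horner steps 11 → 11 → 12, so m(12) = 12.
  α_2 = 4: Horner steps 11 → 1 → 1, so m(4) = 1.
  α_3 = 5: Horner steps 11 → 12 → 5, so m(5) = 5.
  α_4 = 11: Horner steps 11 → 0 → 10, so m(11) = 10.
  α_5 = 2: Horner steps 11 → 5 → 7, so m(2) = 7.
Codeword c = [12, 1, 5, 10, 7] ∈ F_13^5.


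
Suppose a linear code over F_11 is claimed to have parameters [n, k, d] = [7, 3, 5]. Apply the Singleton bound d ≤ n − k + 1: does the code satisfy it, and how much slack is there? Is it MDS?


Singleton RHS = n − k + 1 = 5, slack = 0, bound satisfied, MDS.

Singleton bound: d ≤ n − k + 1.
Here n = 7, k = 3, so n − k + 1 = 5.
Given d = 5, check d ≤ 5: YES.
Slack = (n − k + 1) − d = 0.
The code is MDS (slack = 0).
Description: the claimed parameters are [7, 3, 5]_11; such a code would be MDS (meets Singleton bound).


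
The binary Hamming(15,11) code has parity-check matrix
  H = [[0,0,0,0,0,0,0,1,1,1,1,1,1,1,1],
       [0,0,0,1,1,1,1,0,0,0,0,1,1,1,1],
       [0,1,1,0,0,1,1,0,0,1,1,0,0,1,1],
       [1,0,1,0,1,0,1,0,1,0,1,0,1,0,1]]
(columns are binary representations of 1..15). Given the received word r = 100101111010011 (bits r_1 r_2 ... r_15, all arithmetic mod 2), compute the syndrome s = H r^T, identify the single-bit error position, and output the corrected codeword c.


s = (1, 1, 1, 1)^T, error position = 15, corrected codeword c = 100101111010010

Compute s = H r^T mod 2 one row at a time:
  s_1 = 1 + 1 + 0 + 1 + 0 + 0 + 1 + 1 = 5 ≡ 1 (mod 2).
  s_2 = 1 + 0 + 1 + 1 + 0 + 0 + 1 + 1 = 5 ≡ 1 (mod 2).
  s_3 = 0 + 0 + 1 + 1 + 0 + 1 + 1 + 1 = 5 ≡ 1 (mod 2).
  s_4 = 1 + 0 + 0 + 1 + 1 + 1 + 0 + 1 = 5 ≡ 1 (mod 2).
s = (1, 1, 1, 1)^T — this equals column 15 of H (binary 1111), so error is at position 15.
Correct: flip bit 15 of r = 100101111010011 to get c = 100101111010010.


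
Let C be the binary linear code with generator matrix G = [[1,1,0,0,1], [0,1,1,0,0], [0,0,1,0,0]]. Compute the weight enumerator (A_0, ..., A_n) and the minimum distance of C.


Weight distribution: A_0 = 1, A_1 = 2, A_2 = 2, A_3 = 2, A_4 = 1. Minimum distance d = 1.

Enumerate all 2^3 = 8 messages m ∈ F_2^3.
For each, compute codeword c = mG in F_2^5, then tally its weight.
  m = 000 → c = 00000, weight = 0.
  m = 100 → c = 11001, weight = 3.
  m = 010 → c = 01100, weight = 2.
  m = 110 → c = 10101, weight = 3.
  m = 001 → c = 00100, weight = 1.
  m = 101 → c = 11101, weight = 4.
  m = 011 → c = 01000, weight = 1.
  m = 111 → c = 10001, weight = 2.
Tally weights:
  weight 0: 1 codewords.
  weight 1: 2 codewords.
  weight 2: 2 codewords.
  weight 3: 2 codewords.
  weight 4: 1 codewords.
Minimum distance d = smallest w > 0 with A_w > 0 = 1.
Sanity: Σ A_w = 8 = 2^3 = 8 ✓.


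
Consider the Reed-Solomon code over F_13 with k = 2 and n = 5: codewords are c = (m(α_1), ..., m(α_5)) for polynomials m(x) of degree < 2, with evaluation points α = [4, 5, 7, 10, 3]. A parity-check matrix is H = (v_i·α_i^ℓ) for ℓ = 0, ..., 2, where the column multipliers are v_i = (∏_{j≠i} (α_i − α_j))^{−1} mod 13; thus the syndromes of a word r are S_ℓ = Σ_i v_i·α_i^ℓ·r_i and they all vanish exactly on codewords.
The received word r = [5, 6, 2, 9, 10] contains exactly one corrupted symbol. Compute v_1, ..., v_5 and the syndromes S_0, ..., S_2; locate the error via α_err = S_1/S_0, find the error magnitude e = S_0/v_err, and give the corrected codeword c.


S = (11, 5, 7), error at position 1, error magnitude e = 10, c = [8, 6, 2, 9, 10].

Step 1: column multipliers v_i = (∏_{j≠i}(α_i − α_j))^{−1} mod 13.
  i = 1 (α = 4): (4−5)(4−7)(4−10)(4−3) = (−1)·(−3)·(−6)·1 = −18 ≡ 8, so v_1 = 8^{−1} = 5 (mod 13).
  i = 2 (α = 5): (5−4)(5−7)(5−10)(5−3) = 1·(−2)·(−5)·2 = 20 ≡ 7, so v_2 = 7^{−1} = 2 (mod 13).
  i = 3 (α = 7): (7−4)(7−5)(7−10)(7−3) = 3·2·(−3)·4 = −72 ≡ 6, so v_3 = 6^{−1} = 11 (mod 13).
  i = 4 (α = 10): (10−4)(10−5)(10−7)(10−3) = 6·5·3·7 = 630 ≡ 6, so v_4 = 6^{−1} = 11 (mod 13).
  i = 5 (α = 3): (3−4)(3−5)(3−7)(3−10) = (−1)·(−2)·(−4)·(−7) = 56 ≡ 4, so v_5 = 4^{−1} = 10 (mod 13).
  v = [5, 2, 11, 11, 10].
Step 2: syndromes of r = [5, 6, 2, 9, 10] (all sums mod 13).
  S_0 = Σ v_i r_i = 5·5 + 2·6 + 11·2 + 11·9 + 10·10 = 258 ≡ 11.
  S_1 = Σ v_i α_i r_i = 5·4·5 + 2·5·6 + 11·7·2 + 11·10·9 + 10·3·10 = 1604 ≡ 5.
  α_i^2 mod 13 = [3, 12, 10, 9, 9].
  S_2 = Σ v_i α_i^2 r_i = 5·3·5 + 2·12·6 + 11·10·2 + 11·9·9 + 10·9·10 = 2230 ≡ 7.
  S = (11, 5, 7) ≠ 0, so r is not a codeword (an error is present).
Step 3: locate the error. For a single error e at position i, S_ℓ = v_i·e·α_i^ℓ, so α_err = S_1/S_0.
  S_0^{−1} = 11^{−1} = 6 (mod 13), so α_err = 5·6 = 30 ≡ 4 = α_1. Error position i = 1.
  Consistency check: S_2/S_1 = 7·8 = 56 ≡ 4 = α_err ✓ (single-error assumption holds).
Step 4: error magnitude e = S_0/v_1 = S_0·∏_{j≠1}(α_1 − α_j) = 11·8 = 88 ≡ 10 (mod 13).
Step 5: correct position 1: c_1 = r_1 − e = 5 − 10 ≡ 8 (mod 13). Hence c = [8, 6, 2, 9, 10].
  Check: interpolating c through the α_i gives m(x) = 3 + 11·x (degree < 2) with m(α_i) = c_i for every i, so c is indeed a codeword.


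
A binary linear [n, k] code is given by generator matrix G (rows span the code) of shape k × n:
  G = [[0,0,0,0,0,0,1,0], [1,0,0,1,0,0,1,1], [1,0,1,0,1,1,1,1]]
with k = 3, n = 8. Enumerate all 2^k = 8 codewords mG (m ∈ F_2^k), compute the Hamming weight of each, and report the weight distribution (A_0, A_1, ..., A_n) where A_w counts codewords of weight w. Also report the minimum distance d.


Weight distribution: A_0 = 1, A_1 = 1, A_3 = 1, A_4 = 2, A_5 = 2, A_6 = 1. Minimum distance d = 1.

Enumerate all 2^3 = 8 messages m ∈ F_2^3.
For each, compute codeword c = mG in F_2^8, then tally its weight.
  m = 000 → c = 00000000, weight = 0.
  m = 100 → c = 00000010, weight = 1.
  m = 010 → c = 10010011, weight = 4.
  m = 110 → c = 10010001, weight = 3.
  m = 001 → c = 10101111, weight = 6.
  m = 101 → c = 10101101, weight = 5.
  m = 011 → c = 00111100, weight = 4.
  m = 111 → c = 00111110, weight = 5.
Tally weights:
  weight 0: 1 codewords.
  weight 1: 1 codewords.
  weight 3: 1 codewords.
  weight 4: 2 codewords.
  weight 5: 2 codewords.
  weight 6: 1 codewords.
Minimum distance d = smallest w > 0 with A_w > 0 = 1.
Sanity: Σ A_w = 8 = 2^3 = 8 ✓.


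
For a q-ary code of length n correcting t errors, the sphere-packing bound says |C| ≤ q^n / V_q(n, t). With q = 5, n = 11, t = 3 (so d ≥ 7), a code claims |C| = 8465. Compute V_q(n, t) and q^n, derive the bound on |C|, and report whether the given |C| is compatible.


V_q(n, t) = 11485, q^n = 48828125, Hamming bound = 4251, |C| = 8465 > bound (violated).

Step 1: Compute V_q(n, t) = Σ_{j=0}^3 C(n, j) (q−1)^j.
  j = 0: C(11,0)·(4)^0 = 1·1 = 1.
  j = 1: C(11,1)·(4)^1 = 11·4 = 44.
  j = 2: C(11,2)·(4)^2 = 55·16 = 880.
  j = 3: C(11,3)·(4)^3 = 165·64 = 10560.
  V_q(n, t) = 1 + 44 + 880 + 10560 = 11485.
Step 2: q^n = 5^11 = 48828125.
Step 3: Hamming bound ⌊q^n / V_q(n,t)⌋ = ⌊48828125/11485⌋ = 4251.
Step 4: Compare |C| = 8465 to 4251: violated.
The claimed |C| lies above the Hamming bound, so no 5-ary code of length 11 with d ≥ 7 can have 8465 codewords.


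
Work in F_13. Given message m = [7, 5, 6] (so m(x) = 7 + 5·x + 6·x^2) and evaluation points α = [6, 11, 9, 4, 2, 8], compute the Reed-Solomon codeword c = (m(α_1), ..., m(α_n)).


c = [6, 8, 5, 6, 2, 2]

Message polynomial: m(x) = 7 + 5·x + 6·x^2 (mod 13).
For each evaluation point α_i, compute m(α_i) mod 13:
  α_1 = 6: Horner steps 6 → 2 → 6, so m(6) = 6.
  α_2 = 11: Horner steps 6 → 6 → 8, so m(11) = 8.
  α_3 = 9: Horner steps 6 → 7 → 5, so m(9) = 5.
  α_4 = 4: Horner steps 6 → 3 → 6, so m(4) = 6.
  α_5 = 2: Horner steps 6 → 4 → 2, so m(2) = 2.
  α_6 = 8: Horner steps 6 → 1 → 2, so m(8) = 2.
Codeword c = [6, 8, 5, 6, 2, 2] ∈ F_13^6.


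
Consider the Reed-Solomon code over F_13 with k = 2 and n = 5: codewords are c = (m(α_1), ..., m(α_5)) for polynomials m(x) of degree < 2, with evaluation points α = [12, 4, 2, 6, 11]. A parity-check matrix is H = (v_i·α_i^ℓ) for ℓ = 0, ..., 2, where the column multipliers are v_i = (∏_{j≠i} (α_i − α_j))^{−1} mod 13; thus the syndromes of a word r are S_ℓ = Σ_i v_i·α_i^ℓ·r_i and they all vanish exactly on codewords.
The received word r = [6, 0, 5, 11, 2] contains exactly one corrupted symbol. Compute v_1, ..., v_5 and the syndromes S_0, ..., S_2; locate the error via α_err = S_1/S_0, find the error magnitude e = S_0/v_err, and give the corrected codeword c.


S = (7, 3, 5), error at position 4, error magnitude e = 3, c = [6, 0, 5, 8, 2].

Step 1: column multipliers v_i = (∏_{j≠i}(α_i − α_j))^{−1} mod 13.
  i = 1 (α = 12): (12−4)(12−2)(12−6)(12−11) = 8·10·6·1 = 480 ≡ 12, so v_1 = 12^{−1} = 12 (mod 13).
  i = 2 (α = 4): (4−12)(4−2)(4−6)(4−11) = (−8)·2·(−2)·(−7) = −224 ≡ 10, so v_2 = 10^{−1} = 4 (mod 13).
  i = 3 (α = 2): (2−12)(2−4)(2−6)(2−11) = (−10)·(−2)·(−4)·(−9) = 720 ≡ 5, so v_3 = 5^{−1} = 8 (mod 13).
  i = 4 (α = 6): (6−12)(6−4)(6−2)(6−11) = (−6)·2·4·(−5) = 240 ≡ 6, so v_4 = 6^{−1} = 11 (mod 13).
  i = 5 (α = 11): (11−12)(11−4)(11−2)(11−6) = (−1)·7·9·5 = −315 ≡ 10, so v_5 = 10^{−1} = 4 (mod 13).
  v = [12, 4, 8, 11, 4].
Step 2: syndromes of r = [6, 0, 5, 11, 2] (all sums mod 13).
  S_0 = Σ v_i r_i = 12·6 + 4·0 + 8·5 + 11·11 + 4·2 = 241 ≡ 7.
  S_1 = Σ v_i α_i r_i = 12·12·6 + 4·4·0 + 8·2·5 + 11·6·11 + 4·11·2 = 1758 ≡ 3.
  α_i^2 mod 13 = [1, 3, 4, 10, 4].
  S_2 = Σ v_i α_i^2 r_i = 12·1·6 + 4·3·0 + 8·4·5 + 11·10·11 + 4·4·2 = 1474 ≡ 5.
  S = (7, 3, 5) ≠ 0, so r is not a codeword (an error is present).
Step 3: locate the error. For a single error e at position i, S_ℓ = v_i·e·α_i^ℓ, so α_err = S_1/S_0.
  S_0^{−1} = 7^{−1} = 2 (mod 13), so α_err = 3·2 = 6 ≡ 6 = α_4. Error position i = 4.
  Consistency check: S_2/S_1 = 5·9 = 45 ≡ 6 = α_err ✓ (single-error assumption holds).
Step 4: error magnitude e = S_0/v_4 = S_0·∏_{j≠4}(α_4 − α_j) = 7·6 = 42 ≡ 3 (mod 13).
Step 5: correct position 4: c_4 = r_4 − e = 11 − 3 ≡ 8 (mod 13). Hence c = [6, 0, 5, 8, 2].
  Check: interpolating c through the α_i gives m(x) = 10 + 4·x (degree < 2) with m(α_i) = c_i for every i, so c is indeed a codeword.


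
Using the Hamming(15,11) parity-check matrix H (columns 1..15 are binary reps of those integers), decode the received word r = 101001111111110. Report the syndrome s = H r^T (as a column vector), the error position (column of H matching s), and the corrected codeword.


s = (1, 1, 0, 0)^T, error position = 12, corrected codeword c = 101001111110110

Compute s = H r^T mod 2 one row at a time:
  s_1 = 1 + 1 + 1 + 1 + 1 + 1 + 1 + 0 = 7 ≡ 1 (mod 2).
  s_2 = 0 + 0 + 1 + 1 + 1 + 1 + 1 + 0 = 5 ≡ 1 (mod 2).
  s_3 = 0 + 1 + 1 + 1 + 1 + 1 + 1 + 0 = 6 ≡ 0 (mod 2).
  s_4 = 1 + 1 + 0 + 1 + 1 + 1 + 1 + 0 = 6 ≡ 0 (mod 2).
s = (1, 1, 0, 0)^T — this equals column 12 of H (binary 1100), so error is at position 12.
Correct: flip bit 12 of r = 101001111111110 to get c = 101001111110110.


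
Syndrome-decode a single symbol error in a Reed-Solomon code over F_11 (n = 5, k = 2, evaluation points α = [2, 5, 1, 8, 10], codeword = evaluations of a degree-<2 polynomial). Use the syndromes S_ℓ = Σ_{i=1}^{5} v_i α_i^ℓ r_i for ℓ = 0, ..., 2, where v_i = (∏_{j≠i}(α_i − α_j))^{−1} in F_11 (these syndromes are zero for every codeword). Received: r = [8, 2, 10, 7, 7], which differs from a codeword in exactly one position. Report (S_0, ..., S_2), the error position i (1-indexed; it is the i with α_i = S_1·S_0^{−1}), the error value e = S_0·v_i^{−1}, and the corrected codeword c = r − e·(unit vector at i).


S = (3, 8, 3), error at position 5, error magnitude e = 4, c = [8, 2, 10, 7, 3].

Step 1: column multipliers v_i = (∏_{j≠i}(α_i − α_j))^{−1} mod 11.
  i = 1 (α = 2): (2−5)(2−1)(2−8)(2−10) = (−3)·1·(−6)·(−8) = −144 ≡ 10, so v_1 = 10^{−1} = 10 (mod 11).
  i = 2 (α = 5): (5−2)(5−1)(5−8)(5−10) = 3·4·(−3)·(−5) = 180 ≡ 4, so v_2 = 4^{−1} = 3 (mod 11).
  i = 3 (α = 1): (1−2)(1−5)(1−8)(1−10) = (−1)·(−4)·(−7)·(−9) = 252 ≡ 10, so v_3 = 10^{−1} = 10 (mod 11).
  i = 4 (α = 8): (8−2)(8−5)(8−1)(8−10) = 6·3·7·(−2) = −252 ≡ 1, so v_4 = 1^{−1} = 1 (mod 11).
  i = 5 (α = 10): (10−2)(10−5)(10−1)(10−8) = 8·5·9·2 = 720 ≡ 5, so v_5 = 5^{−1} = 9 (mod 11).
  v = [10, 3, 10, 1, 9].
Step 2: syndromes of r = [8, 2, 10, 7, 7] (all sums mod 11).
  S_0 = Σ v_i r_i = 10·8 + 3·2 + 10·10 + 1·7 + 9·7 = 256 ≡ 3.
  S_1 = Σ v_i α_i r_i = 10·2·8 + 3·5·2 + 10·1·10 + 1·8·7 + 9·10·7 = 976 ≡ 8.
  α_i^2 mod 11 = [4, 3, 1, 9, 1].
  S_2 = Σ v_i α_i^2 r_i = 10·4·8 + 3·3·2 + 10·1·10 + 1·9·7 + 9·1·7 = 564 ≡ 3.
  S = (3, 8, 3) ≠ 0, so r is not a codeword (an error is present).
Step 3: locate the error. For a single error e at position i, S_ℓ = v_i·e·α_i^ℓ, so α_err = S_1/S_0.
  S_0^{−1} = 3^{−1} = 4 (mod 11), so α_err = 8·4 = 32 ≡ 10 = α_5. Error position i = 5.
  Consistency check: S_2/S_1 = 3·7 = 21 ≡ 10 = α_err ✓ (single-error assumption holds).
Step 4: error magnitude e = S_0/v_5 = S_0·∏_{j≠5}(α_5 − α_j) = 3·5 = 15 ≡ 4 (mod 11).
Step 5: correct position 5: c_5 = r_5 − e = 7 − 4 ≡ 3 (mod 11). Hence c = [8, 2, 10, 7, 3].
  Check: interpolating c through the α_i gives m(x) = 1 + 9·x (degree < 2) with m(α_i) = c_i for every i, so c is indeed a codeword.


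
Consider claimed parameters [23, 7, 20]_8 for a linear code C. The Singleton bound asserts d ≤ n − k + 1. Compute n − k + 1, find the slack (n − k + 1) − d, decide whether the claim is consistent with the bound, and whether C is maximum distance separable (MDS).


Singleton RHS = n − k + 1 = 17, slack = -3, bound violated (no such code; not MDS).

Singleton bound: d ≤ n − k + 1.
Here n = 23, k = 7, so n − k + 1 = 17.
Given d = 20, check d ≤ 17: NO.
Slack = (n − k + 1) − d = -3.
The slack is negative: d = 20 exceeds n − k + 1 = 17 by 3, so the Singleton bound is violated and no linear [23, 7, 20]_8 code can exist. In particular it is not MDS (MDS requires d = n − k + 1 exactly).
Description: the claimed parameters are [23, 7, 20]_8; such a code would be impossible (violates the Singleton bound).


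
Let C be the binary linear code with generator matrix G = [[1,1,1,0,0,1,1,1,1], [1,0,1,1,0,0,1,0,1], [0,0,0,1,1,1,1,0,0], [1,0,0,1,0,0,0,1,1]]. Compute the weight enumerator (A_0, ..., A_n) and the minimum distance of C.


Weight distribution: A_0 = 1, A_3 = 2, A_4 = 5, A_5 = 4, A_6 = 2, A_7 = 2. Minimum distance d = 3.

Enumerate all 2^4 = 16 messages m ∈ F_2^4.
For each, compute codeword c = mG in F_2^9, then tally its weight.
  m = 0000 → c = 000000000, weight = 0.
  m = 1000 → c = 111001111, weight = 7.
  m = 0100 → c = 101100101, weight = 5.
  m = 1100 → c = 010101010, weight = 4.
  m = 0010 → c = 000111100, weight = 4.
  m = 1010 → c = 111110011, weight = 7.
  m = 0110 → c = 101011001, weight = 5.
  m = 1110 → c = 010010110, weight = 4.
  m = 0001 → c = 100100011, weight = 4.
  m = 1001 → c = 011101100, weight = 5.
  m = 0101 → c = 001000110, weight = 3.
  m = 1101 → c = 110001001, weight = 4.
  m = 0011 → c = 100011111, weight = 6.
  m = 1011 → c = 011010000, weight = 3.
  m = 0111 → c = 001111010, weight = 5.
  m = 1111 → c = 110110101, weight = 6.
Tally weights:
  weight 0: 1 codewords.
  weight 3: 2 codewords.
  weight 4: 5 codewords.
  weight 5: 4 codewords.
  weight 6: 2 codewords.
  weight 7: 2 codewords.
Minimum distance d = smallest w > 0 with A_w > 0 = 3.
Sanity: Σ A_w = 16 = 2^4 = 16 ✓.


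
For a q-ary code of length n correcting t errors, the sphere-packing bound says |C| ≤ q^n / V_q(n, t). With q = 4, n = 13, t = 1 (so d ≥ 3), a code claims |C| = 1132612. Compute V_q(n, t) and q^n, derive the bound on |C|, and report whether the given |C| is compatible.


V_q(n, t) = 40, q^n = 67108864, Hamming bound = 1677721, |C| = 1132612 ≤ bound (satisfied).

Step 1: Compute V_q(n, t) = Σ_{j=0}^1 C(n, j) (q−1)^j.
  j = 0: C(13,0)·(3)^0 = 1·1 = 1.
  j = 1: C(13,1)·(3)^1 = 13·3 = 39.
  V_q(n, t) = 1 + 39 = 40.
Step 2: q^n = 4^13 = 67108864.
Step 3: Hamming bound ⌊q^n / V_q(n,t)⌋ = ⌊67108864/40⌋ = 1677721.
Step 4: Compare |C| = 1132612 to 1677721: satisfied.
The claimed |C| lies below the Hamming bound.


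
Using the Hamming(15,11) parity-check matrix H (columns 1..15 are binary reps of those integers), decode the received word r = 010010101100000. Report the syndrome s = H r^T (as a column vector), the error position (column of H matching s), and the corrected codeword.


s = (0, 0, 1, 1)^T, error position = 3, corrected codeword c = 011010101100000

Compute s = H r^T mod 2 one row at a time:
  s_1 = 0 + 1 + 1 + 0 + 0 + 0 + 0 + 0 = 2 ≡ 0 (mod 2).
  s_2 = 0 + 1 + 0 + 1 + 0 + 0 + 0 + 0 = 2 ≡ 0 (mod 2).
  s_3 = 1 + 0 + 0 + 1 + 1 + 0 + 0 + 0 = 3 ≡ 1 (mod 2).
  s_4 = 0 + 0 + 1 + 1 + 1 + 0 + 0 + 0 = 3 ≡ 1 (mod 2).
s = (0, 0, 1, 1)^T — this equals column 3 of H (binary 0011), so error is at position 3.
Correct: flip bit 3 of r = 010010101100000 to get c = 011010101100000.


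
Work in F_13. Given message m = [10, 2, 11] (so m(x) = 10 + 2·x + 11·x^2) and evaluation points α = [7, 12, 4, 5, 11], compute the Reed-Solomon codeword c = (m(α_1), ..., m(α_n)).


c = [4, 6, 12, 9, 11]

Message polynomial: m(x) = 10 + 2·x + 11·x^2 (mod 13).
For each evaluation point α_i, compute m(α_i) mod 13:
  α_1 = 7: Horner steps 11 → 1 → 4, so m(7) = 4.
  α_2 = 12: Horner steps 11 → 4 → 6, so m(12) = 6.
  α_3 = 4: Horner steps 11 → 7 → 12, so m(4) = 12.
  α_4 = 5: Horner steps 11 → 5 → 9, so m(5) = 9.
  α_5 = 11: Horner steps 11 → 6 → 11, so m(11) = 11.
Codeword c = [4, 6, 12, 9, 11] ∈ F_13^5.


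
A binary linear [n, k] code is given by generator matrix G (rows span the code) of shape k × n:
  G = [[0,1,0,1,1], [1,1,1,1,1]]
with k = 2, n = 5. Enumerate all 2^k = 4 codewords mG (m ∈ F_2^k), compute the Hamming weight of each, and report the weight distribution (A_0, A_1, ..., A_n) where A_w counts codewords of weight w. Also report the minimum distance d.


Weight distribution: A_0 = 1, A_2 = 1, A_3 = 1, A_5 = 1. Minimum distance d = 2.

Enumerate all 2^2 = 4 messages m ∈ F_2^2.
For each, compute codeword c = mG in F_2^5, then tally its weight.
  m = 00 → c = 00000, weight = 0.
  m = 10 → c = 01011, weight = 3.
  m = 01 → c = 11111, weight = 5.
  m = 11 → c = 10100, weight = 2.
Tally weights:
  weight 0: 1 codewords.
  weight 2: 1 codewords.
  weight 3: 1 codewords.
  weight 5: 1 codewords.
Minimum distance d = smallest w > 0 with A_w > 0 = 2.
Sanity: Σ A_w = 4 = 2^2 = 4 ✓.


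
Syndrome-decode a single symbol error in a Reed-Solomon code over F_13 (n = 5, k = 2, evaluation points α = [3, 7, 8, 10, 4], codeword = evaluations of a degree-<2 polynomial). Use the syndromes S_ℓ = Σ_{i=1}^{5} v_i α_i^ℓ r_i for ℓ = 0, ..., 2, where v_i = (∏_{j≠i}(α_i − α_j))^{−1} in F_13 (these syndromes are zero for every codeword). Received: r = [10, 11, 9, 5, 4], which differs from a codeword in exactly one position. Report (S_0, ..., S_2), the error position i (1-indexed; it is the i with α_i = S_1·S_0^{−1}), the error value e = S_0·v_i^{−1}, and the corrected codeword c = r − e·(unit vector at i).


S = (3, 9, 1), error at position 1, error magnitude e = 4, c = [6, 11, 9, 5, 4].

Step 1: column multipliers v_i = (∏_{j≠i}(α_i − α_j))^{−1} mod 13.
  i = 1 (α = 3): (3−7)(3−8)(3−10)(3−4) = (−4)·(−5)·(−7)·(−1) = 140 ≡ 10, so v_1 = 10^{−1} = 4 (mod 13).
  i = 2 (α = 7): (7−3)(7−8)(7−10)(7−4) = 4·(−1)·(−3)·3 = 36 ≡ 10, so v_2 = 10^{−1} = 4 (mod 13).
  i = 3 (α = 8): (8−3)(8−7)(8−10)(8−4) = 5·1·(−2)·4 = −40 ≡ 12, so v_3 = 12^{−1} = 12 (mod 13).
  i = 4 (α = 10): (10−3)(10−7)(10−8)(10−4) = 7·3·2·6 = 252 ≡ 5, so v_4 = 5^{−1} = 8 (mod 13).
  i = 5 (α = 4): (4−3)(4−7)(4−8)(4−10) = 1·(−3)·(−4)·(−6) = −72 ≡ 6, so v_5 = 6^{−1} = 11 (mod 13).
  v = [4, 4, 12, 8, 11].
Step 2: syndromes of r = [10, 11, 9, 5, 4] (all sums mod 13).
  S_0 = Σ v_i r_i = 4·10 + 4·11 + 12·9 + 8·5 + 11·4 = 276 ≡ 3.
  S_1 = Σ v_i α_i r_i = 4·3·10 + 4·7·11 + 12·8·9 + 8·10·5 + 11·4·4 = 1868 ≡ 9.
  α_i^2 mod 13 = [9, 10, 12, 9, 3].
  S_2 = Σ v_i α_i^2 r_i = 4·9·10 + 4·10·11 + 12·12·9 + 8·9·5 + 11·3·4 = 2588 ≡ 1.
  S = (3, 9, 1) ≠ 0, so r is not a codeword (an error is present).
Step 3: locate the error. For a single error e at position i, S_ℓ = v_i·e·α_i^ℓ, so α_err = S_1/S_0.
  S_0^{−1} = 3^{−1} = 9 (mod 13), so α_err = 9·9 = 81 ≡ 3 = α_1. Error position i = 1.
  Consistency check: S_2/S_1 = 1·3 = 3 ≡ 3 = α_err ✓ (single-error assumption holds).
Step 4: error magnitude e = S_0/v_1 = S_0·∏_{j≠1}(α_1 − α_j) = 3·10 = 30 ≡ 4 (mod 13).
Step 5: correct position 1: c_1 = r_1 − e = 10 − 4 ≡ 6 (mod 13). Hence c = [6, 11, 9, 5, 4].
  Check: interpolating c through the α_i gives m(x) = 12 + 11·x (degree < 2) with m(α_i) = c_i for every i, so c is indeed a codeword.
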